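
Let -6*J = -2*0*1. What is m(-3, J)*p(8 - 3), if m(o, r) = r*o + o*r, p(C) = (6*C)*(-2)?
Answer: 0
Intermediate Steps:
p(C) = -12*C
J = 0 (J = -(-2*0)/6 = -0 = -1/6*0 = 0)
m(o, r) = 2*o*r (m(o, r) = o*r + o*r = 2*o*r)
m(-3, J)*p(8 - 3) = (2*(-3)*0)*(-12*(8 - 3)) = 0*(-12*5) = 0*(-60) = 0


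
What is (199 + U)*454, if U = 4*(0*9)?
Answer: 90346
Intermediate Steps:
U = 0 (U = 4*0 = 0)
(199 + U)*454 = (199 + 0)*454 = 199*454 = 90346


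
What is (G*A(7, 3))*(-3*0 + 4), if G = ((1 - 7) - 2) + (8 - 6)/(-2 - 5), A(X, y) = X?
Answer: -232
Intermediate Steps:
G = -58/7 (G = (-6 - 2) + 2/(-7) = -8 + 2*(-1/7) = -8 - 2/7 = -58/7 ≈ -8.2857)
(G*A(7, 3))*(-3*0 + 4) = (-58/7*7)*(-3*0 + 4) = -58*(0 + 4) = -58*4 = -232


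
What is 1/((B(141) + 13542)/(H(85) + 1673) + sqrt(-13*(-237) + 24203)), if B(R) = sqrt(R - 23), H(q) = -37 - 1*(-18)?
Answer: 1654/(13542 + sqrt(118) + 3308*sqrt(6821)) ≈ 0.0057679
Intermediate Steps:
H(q) = -19 (H(q) = -37 + 18 = -19)
B(R) = sqrt(-23 + R)
1/((B(141) + 13542)/(H(85) + 1673) + sqrt(-13*(-237) + 24203)) = 1/((sqrt(-23 + 141) + 13542)/(-19 + 1673) + sqrt(-13*(-237) + 24203)) = 1/((sqrt(118) + 13542)/1654 + sqrt(3081 + 24203)) = 1/((13542 + sqrt(118))*(1/1654) + sqrt(27284)) = 1/((6771/827 + sqrt(118)/1654) + 2*sqrt(6821)) = 1/(6771/827 + 2*sqrt(6821) + sqrt(118)/1654)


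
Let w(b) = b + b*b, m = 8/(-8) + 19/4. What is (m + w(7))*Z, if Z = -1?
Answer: -239/4 ≈ -59.750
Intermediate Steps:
m = 15/4 (m = 8*(-⅛) + 19*(¼) = -1 + 19/4 = 15/4 ≈ 3.7500)
w(b) = b + b²
(m + w(7))*Z = (15/4 + 7*(1 + 7))*(-1) = (15/4 + 7*8)*(-1) = (15/4 + 56)*(-1) = (239/4)*(-1) = -239/4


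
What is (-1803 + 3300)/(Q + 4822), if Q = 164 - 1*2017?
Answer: 1497/2969 ≈ 0.50421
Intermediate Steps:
Q = -1853 (Q = 164 - 2017 = -1853)
(-1803 + 3300)/(Q + 4822) = (-1803 + 3300)/(-1853 + 4822) = 1497/2969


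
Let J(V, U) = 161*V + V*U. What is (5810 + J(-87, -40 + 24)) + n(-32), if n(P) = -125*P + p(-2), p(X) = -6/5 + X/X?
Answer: -14026/5 ≈ -2805.2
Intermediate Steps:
p(X) = -⅕ (p(X) = -6*⅕ + 1 = -6/5 + 1 = -⅕)
J(V, U) = 161*V + U*V
n(P) = -⅕ - 125*P (n(P) = -125*P - ⅕ = -⅕ - 125*P)
(5810 + J(-87, -40 + 24)) + n(-32) = (5810 - 87*(161 + (-40 + 24))) + (-⅕ - 125*(-32)) = (5810 - 87*(161 - 16)) + (-⅕ + 4000) = (5810 - 87*145) + 19999/5 = (5810 - 12615) + 19999/5 = -6805 + 19999/5 = -14026/5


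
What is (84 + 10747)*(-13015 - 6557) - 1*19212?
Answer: -212003544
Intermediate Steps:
(84 + 10747)*(-13015 - 6557) - 1*19212 = 10831*(-19572) - 19212 = -211984332 - 19212 = -212003544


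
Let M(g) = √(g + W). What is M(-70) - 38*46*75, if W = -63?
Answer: -131100 + I*√133 ≈ -1.311e+5 + 11.533*I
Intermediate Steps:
M(g) = √(-63 + g) (M(g) = √(g - 63) = √(-63 + g))
M(-70) - 38*46*75 = √(-63 - 70) - 38*46*75 = √(-133) - 1748*75 = I*√133 - 1*131100 = I*√133 - 131100 = -131100 + I*√133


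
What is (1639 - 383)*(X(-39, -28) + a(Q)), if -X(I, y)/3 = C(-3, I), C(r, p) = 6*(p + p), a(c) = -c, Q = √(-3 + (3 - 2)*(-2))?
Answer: 1763424 - 1256*I*√5 ≈ 1.7634e+6 - 2808.5*I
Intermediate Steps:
Q = I*√5 (Q = √(-3 + 1*(-2)) = √(-3 - 2) = √(-5) = I*√5 ≈ 2.2361*I)
C(r, p) = 12*p (C(r, p) = 6*(2*p) = 12*p)
X(I, y) = -36*I
(1639 - 383)*(X(-39, -28) + a(Q)) = (1639 - 383)*(-36*(-39) - I*√5) = 1256*(1404 - I*√5) = 1763424 - 1256*I*√5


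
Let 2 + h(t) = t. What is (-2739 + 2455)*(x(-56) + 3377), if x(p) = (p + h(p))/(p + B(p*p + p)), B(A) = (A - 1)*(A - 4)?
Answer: -2270820781022/2367737 ≈ -9.5907e+5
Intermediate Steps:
h(t) = -2 + t
B(A) = (-1 + A)*(-4 + A)
x(p) = (-2 + 2*p)/(4 + (p + p**2)**2 - 5*p**2 - 4*p) (x(p) = (p + (-2 + p))/(p + (4 + (p*p + p)**2 - 5*(p*p + p))) = (-2 + 2*p)/(p + (4 + (p**2 + p)**2 - 5*(p**2 + p))) = (-2 + 2*p)/(p + (4 + (p + p**2)**2 - 5*(p + p**2))) = (-2 + 2*p)/(p + (4 + (p + p**2)**2 + (-5*p - 5*p**2))) = (-2 + 2*p)/(p + (4 + (p + p**2)**2 - 5*p - 5*p**2)) = (-2 + 2*p)/(4 + (p + p**2)**2 - 5*p**2 - 4*p))
(-2739 + 2455)*(x(-56) + 3377) = (-2739 + 2455)*(2*(-1 - 56)/(4 - 56 + (-56)**2*(1 - 56)**2 - 5*(-56)*(1 - 56)) + 3377) = -284*(2*(-57)/(4 - 56 + 3136*(-55)**2 - 5*(-56)*(-55)) + 3377) = -284*(2*(-57)/(4 - 56 + 3136*3025 - 15400) + 3377) = -284*(2*(-57)/(4 - 56 + 9486400 - 15400) + 3377) = -284*(2*(-57)/9470948 + 3377) = -284*(2*(1/9470948)*(-57) + 3377) = -284*(-57/4735474 + 3377) = -284*15991695641/4735474 = -2270820781022/2367737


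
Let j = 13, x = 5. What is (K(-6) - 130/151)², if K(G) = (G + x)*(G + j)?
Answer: 1408969/22801 ≈ 61.794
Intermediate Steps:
K(G) = (5 + G)*(13 + G) (K(G) = (G + 5)*(G + 13) = (5 + G)*(13 + G))
(K(-6) - 130/151)² = ((65 + (-6)² + 18*(-6)) - 130/151)² = ((65 + 36 - 108) - 130*1/151)² = (-7 - 130/151)² = (-1187/151)² = 1408969/22801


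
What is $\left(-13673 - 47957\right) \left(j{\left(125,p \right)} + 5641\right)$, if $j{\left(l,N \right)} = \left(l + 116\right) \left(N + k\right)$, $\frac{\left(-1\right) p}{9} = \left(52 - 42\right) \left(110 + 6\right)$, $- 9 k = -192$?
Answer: $\frac{463197089990}{3} \approx 1.544 \cdot 10^{11}$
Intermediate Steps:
$k = \frac{64}{3}$ ($k = \left(- \frac{1}{9}\right) \left(-192\right) = \frac{64}{3} \approx 21.333$)
$p = -10440$ ($p = - 9 \left(52 - 42\right) \left(110 + 6\right) = - 9 \cdot 10 \cdot 116 = \left(-9\right) 1160 = -10440$)
$j{\left(l,N \right)} = \left(116 + l\right) \left(\frac{64}{3} + N\right)$ ($j{\left(l,N \right)} = \left(l + 116\right) \left(N + \frac{64}{3}\right) = \left(116 + l\right) \left(\frac{64}{3} + N\right)$)
$\left(-13673 - 47957\right) \left(j{\left(125,p \right)} + 5641\right) = \left(-13673 - 47957\right) \left(\left(\frac{7424}{3} + 116 \left(-10440\right) + \frac{64}{3} \cdot 125 - 1305000\right) + 5641\right) = - 61630 \left(\left(\frac{7424}{3} - 1211040 + \frac{8000}{3} - 1305000\right) + 5641\right) = - 61630 \left(- \frac{7532696}{3} + 5641\right) = \left(-61630\right) \left(- \frac{7515773}{3}\right) = \frac{463197089990}{3}$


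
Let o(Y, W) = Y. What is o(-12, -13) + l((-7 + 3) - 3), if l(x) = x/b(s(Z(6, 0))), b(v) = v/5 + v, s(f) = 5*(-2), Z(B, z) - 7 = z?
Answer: -137/12 ≈ -11.417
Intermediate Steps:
Z(B, z) = 7 + z
s(f) = -10
b(v) = 6*v/5 (b(v) = v*(1/5) + v = v/5 + v = 6*v/5)
l(x) = -x/12 (l(x) = x/(((6/5)*(-10))) = x/(-12) = x*(-1/12) = -x/12)
o(-12, -13) + l((-7 + 3) - 3) = -12 - ((-7 + 3) - 3)/12 = -12 - (-4 - 3)/12 = -12 - 1/12*(-7) = -12 + 7/12 = -137/12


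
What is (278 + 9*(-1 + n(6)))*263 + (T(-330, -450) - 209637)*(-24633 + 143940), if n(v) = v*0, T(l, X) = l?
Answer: -25050462122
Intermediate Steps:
n(v) = 0
(278 + 9*(-1 + n(6)))*263 + (T(-330, -450) - 209637)*(-24633 + 143940) = (278 + 9*(-1 + 0))*263 + (-330 - 209637)*(-24633 + 143940) = (278 + 9*(-1))*263 - 209967*119307 = (278 - 9)*263 - 25050532869 = 269*263 - 25050532869 = 70747 - 25050532869 = -25050462122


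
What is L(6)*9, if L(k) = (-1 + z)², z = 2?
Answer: 9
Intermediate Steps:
L(k) = 1 (L(k) = (-1 + 2)² = 1² = 1)
L(6)*9 = 1*9 = 9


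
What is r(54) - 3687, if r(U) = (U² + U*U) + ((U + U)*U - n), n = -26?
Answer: 8003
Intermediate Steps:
r(U) = 26 + 4*U² (r(U) = (U² + U*U) + ((U + U)*U - 1*(-26)) = (U² + U²) + ((2*U)*U + 26) = 2*U² + (2*U² + 26) = 2*U² + (26 + 2*U²) = 26 + 4*U²)
r(54) - 3687 = (26 + 4*54²) - 3687 = (26 + 4*2916) - 3687 = (26 + 11664) - 3687 = 11690 - 3687 = 8003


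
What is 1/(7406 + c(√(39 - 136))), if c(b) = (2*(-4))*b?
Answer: 3703/27427522 + 2*I*√97/13713761 ≈ 0.00013501 + 1.4363e-6*I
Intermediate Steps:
c(b) = -8*b
1/(7406 + c(√(39 - 136))) = 1/(7406 - 8*√(39 - 136)) = 1/(7406 - 8*I*√97)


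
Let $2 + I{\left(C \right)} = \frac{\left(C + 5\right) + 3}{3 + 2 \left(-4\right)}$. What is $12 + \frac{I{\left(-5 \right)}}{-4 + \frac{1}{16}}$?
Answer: $\frac{3988}{315} \approx 12.66$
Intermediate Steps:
$I{\left(C \right)} = - \frac{18}{5} - \frac{C}{5}$ ($I{\left(C \right)} = -2 + \frac{\left(C + 5\right) + 3}{3 + 2 \left(-4\right)} = -2 + \frac{\left(5 + C\right) + 3}{3 - 8} = -2 + \frac{8 + C}{-5} = -2 + \left(8 + C\right) \left(- \frac{1}{5}\right) = -2 - \left(\frac{8}{5} + \frac{C}{5}\right) = - \frac{18}{5} - \frac{C}{5}$)
$12 + \frac{I{\left(-5 \right)}}{-4 + \frac{1}{16}} = 12 + \frac{- \frac{18}{5} - -1}{-4 + \frac{1}{16}} = 12 + \frac{- \frac{18}{5} + 1}{-4 + \frac{1}{16}} = 12 + \frac{1}{- \frac{63}{16}} \left(- \frac{13}{5}\right) = 12 - - \frac{208}{315} = 12 + \frac{208}{315} = \frac{3988}{315}$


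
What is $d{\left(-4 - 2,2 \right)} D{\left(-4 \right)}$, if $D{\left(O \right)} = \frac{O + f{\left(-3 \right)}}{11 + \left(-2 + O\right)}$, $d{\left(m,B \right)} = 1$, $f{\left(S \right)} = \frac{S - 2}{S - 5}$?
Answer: $- \frac{27}{40} \approx -0.675$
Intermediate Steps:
$f{\left(S \right)} = \frac{-2 + S}{-5 + S}$
$D{\left(O \right)} = \frac{\frac{5}{8} + O}{9 + O}$ ($D{\left(O \right)} = \frac{O + \frac{-2 - 3}{-5 - 3}}{11 + \left(-2 + O\right)} = \frac{O + \frac{1}{-8} \left(-5\right)}{9 + O} = \frac{O - - \frac{5}{8}}{9 + O} = \frac{O + \frac{5}{8}}{9 + O} = \frac{\frac{5}{8} + O}{9 + O}$)
$d{\left(-4 - 2,2 \right)} D{\left(-4 \right)} = 1 \frac{\frac{5}{8} - 4}{9 - 4} = 1 \cdot \frac{1}{5} \left(- \frac{27}{8}\right) = 1 \left(- \frac{27}{40}\right) = - \frac{27}{40}$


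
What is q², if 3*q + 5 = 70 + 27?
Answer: 8464/9 ≈ 940.44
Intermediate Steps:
q = 92/3 (q = -5/3 + (70 + 27)/3 = -5/3 + (⅓)*97 = -5/3 + 97/3 = 92/3 ≈ 30.667)
q² = (92/3)² = 8464/9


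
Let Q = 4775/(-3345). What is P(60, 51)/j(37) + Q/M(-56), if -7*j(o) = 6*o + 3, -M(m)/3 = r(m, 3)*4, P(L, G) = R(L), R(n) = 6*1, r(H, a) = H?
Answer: -2121859/11239200 ≈ -0.18879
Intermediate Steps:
R(n) = 6
P(L, G) = 6
Q = -955/669 (Q = 4775*(-1/3345) = -955/669 ≈ -1.4275)
M(m) = -12*m (M(m) = -3*m*4 = -12*m)
j(o) = -3/7 - 6*o/7 (j(o) = -(6*o + 3)/7 = -(3 + 6*o)/7 = -3/7 - 6*o/7)
P(60, 51)/j(37) + Q/M(-56) = 6/(-3/7 - 6/7*37) - 955/(669*((-12*(-56)))) = 6/(-3/7 - 222/7) - 955/669/672 = 6/(-225/7) - 955/669*1/672 = 6*(-7/225) - 955/449568 = -14/75 - 955/449568 = -2121859/11239200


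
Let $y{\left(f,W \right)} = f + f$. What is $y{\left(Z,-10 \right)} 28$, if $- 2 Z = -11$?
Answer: $308$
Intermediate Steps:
$Z = \frac{11}{2}$ ($Z = \left(- \frac{1}{2}\right) \left(-11\right) = \frac{11}{2} \approx 5.5$)
$y{\left(f,W \right)} = 2 f$
$y{\left(Z,-10 \right)} 28 = 2 \cdot \frac{11}{2} \cdot 28 = 11 \cdot 28 = 308$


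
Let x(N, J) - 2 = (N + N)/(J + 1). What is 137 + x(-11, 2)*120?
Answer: -503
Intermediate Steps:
x(N, J) = 2 + 2*N/(1 + J) (x(N, J) = 2 + (N + N)/(J + 1) = 2 + (2*N)/(1 + J) = 2 + 2*N/(1 + J))
137 + x(-11, 2)*120 = 137 + (2*(1 + 2 - 11)/(1 + 2))*120 = 137 + (2*(-8)/3)*120 = 137 + (2*(⅓)*(-8))*120 = 137 - 16/3*120 = 137 - 640 = -503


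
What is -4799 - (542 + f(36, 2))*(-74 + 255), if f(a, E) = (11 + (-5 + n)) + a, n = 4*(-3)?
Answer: -108331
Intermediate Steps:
n = -12
f(a, E) = -6 + a (f(a, E) = (11 + (-5 - 12)) + a = (11 - 17) + a = -6 + a)
-4799 - (542 + f(36, 2))*(-74 + 255) = -4799 - (542 + (-6 + 36))*(-74 + 255) = -4799 - (542 + 30)*181 = -4799 - 572*181 = -4799 - 1*103532 = -4799 - 103532 = -108331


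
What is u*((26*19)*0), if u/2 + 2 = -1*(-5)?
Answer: 0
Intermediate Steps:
u = 6 (u = -4 + 2*(-1*(-5)) = -4 + 2*5 = -4 + 10 = 6)
u*((26*19)*0) = 6*((26*19)*0) = 6*(494*0) = 6*0 = 0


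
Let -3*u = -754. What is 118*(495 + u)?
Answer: 264202/3 ≈ 88067.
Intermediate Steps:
u = 754/3 (u = -⅓*(-754) = 754/3 ≈ 251.33)
118*(495 + u) = 118*(495 + 754/3) = 118*(2239/3) = 264202/3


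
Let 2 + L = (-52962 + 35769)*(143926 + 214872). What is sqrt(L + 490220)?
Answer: 2*I*sqrt(1542080949) ≈ 78539.0*I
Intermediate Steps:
L = -6168814016 (L = -2 + (-52962 + 35769)*(143926 + 214872) = -2 - 17193*358798 = -2 - 6168814014 = -6168814016)
sqrt(L + 490220) = sqrt(-6168814016 + 490220) = sqrt(-6168323796) = 2*I*sqrt(1542080949)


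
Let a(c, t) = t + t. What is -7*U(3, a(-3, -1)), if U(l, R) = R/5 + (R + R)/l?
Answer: 182/15 ≈ 12.133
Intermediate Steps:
a(c, t) = 2*t
U(l, R) = R/5 + 2*R/l (U(l, R) = R*(⅕) + (2*R)/l = R/5 + 2*R/l)
-7*U(3, a(-3, -1)) = -7*2*(-1)*(10 + 3)/(5*3) = -7*(-2)*13/(5*3) = -7*(-26/15) = 182/15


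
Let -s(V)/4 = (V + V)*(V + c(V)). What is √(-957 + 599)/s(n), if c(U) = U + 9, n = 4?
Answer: -I*√358/544 ≈ -0.034781*I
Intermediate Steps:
c(U) = 9 + U
s(V) = -8*V*(9 + 2*V) (s(V) = -4*(V + V)*(V + (9 + V)) = -4*2*V*(9 + 2*V) = -8*V*(9 + 2*V))
√(-957 + 599)/s(n) = √(-957 + 599)/((-8*4*(9 + 2*4))) = √(-358)/((-8*4*(9 + 8))) = (I*√358)/((-8*4*17)) = (I*√358)/(-544) = (I*√358)*(-1/544) = -I*√358/544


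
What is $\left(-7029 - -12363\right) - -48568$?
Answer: $53902$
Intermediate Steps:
$\left(-7029 - -12363\right) - -48568 = \left(-7029 + 12363\right) + 48568 = 5334 + 48568 = 53902$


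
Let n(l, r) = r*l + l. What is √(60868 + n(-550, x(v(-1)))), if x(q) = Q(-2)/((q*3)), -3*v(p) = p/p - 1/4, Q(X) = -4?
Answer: √516462/3 ≈ 239.55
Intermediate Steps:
v(p) = -¼ (v(p) = -(p/p - 1/4)/3 = -(1 - 1*¼)/3 = -(1 - ¼)/3 = -⅓*¾ = -¼)
x(q) = -4/(3*q) (x(q) = -4*1/(3*q) = -4/(3*q))
n(l, r) = l + l*r (n(l, r) = l*r + l = l + l*r)
√(60868 + n(-550, x(v(-1)))) = √(60868 - 550*(1 - 4/(3*(-¼)))) = √(60868 - 550*(1 - 4/3*(-4))) = √(60868 - 550*(1 + 16/3)) = √(60868 - 550*19/3) = √(60868 - 10450/3) = √(172154/3) = √516462/3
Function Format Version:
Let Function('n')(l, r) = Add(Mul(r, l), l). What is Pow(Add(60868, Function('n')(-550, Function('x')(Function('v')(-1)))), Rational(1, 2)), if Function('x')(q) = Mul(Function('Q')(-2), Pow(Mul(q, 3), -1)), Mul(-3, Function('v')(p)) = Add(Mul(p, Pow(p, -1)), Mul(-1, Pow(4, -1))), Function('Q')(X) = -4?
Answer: Mul(Rational(1, 3), Pow(516462, Rational(1, 2))) ≈ 239.55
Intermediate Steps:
Function('v')(p) = Rational(-1, 4) (Function('v')(p) = Mul(Rational(-1, 3), Add(Mul(p, Pow(p, -1)), Mul(-1, Pow(4, -1)))) = Mul(Rational(-1, 3), Add(1, Mul(-1, Rational(1, 4)))) = Mul(Rational(-1, 3), Add(1, Rational(-1, 4))) = Mul(Rational(-1, 3), Rational(3, 4)) = Rational(-1, 4))
Function('x')(q) = Mul(Rational(-4, 3), Pow(q, -1)) (Function('x')(q) = Mul(-4, Pow(Mul(q, 3), -1)) = Mul(-4, Pow(Mul(3, q), -1)) = Mul(-4, Mul(Rational(1, 3), Pow(q, -1))) = Mul(Rational(-4, 3), Pow(q, -1)))
Function('n')(l, r) = Add(l, Mul(l, r)) (Function('n')(l, r) = Add(Mul(l, r), l) = Add(l, Mul(l, r)))
Pow(Add(60868, Function('n')(-550, Function('x')(Function('v')(-1)))), Rational(1, 2)) = Pow(Add(60868, Mul(-550, Add(1, Mul(Rational(-4, 3), Pow(Rational(-1, 4), -1))))), Rational(1, 2)) = Pow(Add(60868, Mul(-550, Add(1, Mul(Rational(-4, 3), -4)))), Rational(1, 2)) = Pow(Add(60868, Mul(-550, Add(1, Rational(16, 3)))), Rational(1, 2)) = Pow(Add(60868, Mul(-550, Rational(19, 3))), Rational(1, 2)) = Pow(Add(60868, Rational(-10450, 3)), Rational(1, 2)) = Pow(Rational(172154, 3), Rational(1, 2)) = Mul(Rational(1, 3), Pow(516462, Rational(1, 2)))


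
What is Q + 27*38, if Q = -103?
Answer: 923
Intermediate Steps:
Q + 27*38 = -103 + 27*38 = -103 + 1026 = 923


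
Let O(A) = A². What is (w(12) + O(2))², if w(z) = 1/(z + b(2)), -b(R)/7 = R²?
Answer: 3969/256 ≈ 15.504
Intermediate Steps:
b(R) = -7*R²
w(z) = 1/(-28 + z) (w(z) = 1/(z - 7*2²) = 1/(z - 7*4) = 1/(z - 28) = 1/(-28 + z))
(w(12) + O(2))² = (1/(-28 + 12) + 2²)² = (1/(-16) + 4)² = (-1/16 + 4)² = (63/16)² = 3969/256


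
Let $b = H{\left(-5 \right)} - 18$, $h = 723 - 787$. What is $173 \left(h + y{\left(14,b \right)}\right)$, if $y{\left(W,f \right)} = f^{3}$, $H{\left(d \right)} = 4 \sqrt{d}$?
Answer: $-272648 + 617264 i \sqrt{5} \approx -2.7265 \cdot 10^{5} + 1.3802 \cdot 10^{6} i$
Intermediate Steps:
$h = -64$ ($h = 723 - 787 = -64$)
$b = -18 + 4 i \sqrt{5}$ ($b = 4 \sqrt{-5} - 18 = 4 i \sqrt{5} - 18 = -18 + 4 i \sqrt{5} \approx -18.0 + 8.9443 i$)
$173 \left(h + y{\left(14,b \right)}\right) = 173 \left(-64 + \left(-18 + 4 i \sqrt{5}\right)^{3}\right) = -11072 + 173 \left(-18 + 4 i \sqrt{5}\right)^{3}$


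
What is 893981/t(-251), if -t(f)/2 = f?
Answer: 893981/502 ≈ 1780.8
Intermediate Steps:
t(f) = -2*f
893981/t(-251) = 893981/((-2*(-251))) = 893981/502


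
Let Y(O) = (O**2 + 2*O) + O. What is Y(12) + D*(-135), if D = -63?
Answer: 8685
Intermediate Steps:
Y(O) = O**2 + 3*O
Y(12) + D*(-135) = 12*(3 + 12) - 63*(-135) = 12*15 + 8505 = 180 + 8505 = 8685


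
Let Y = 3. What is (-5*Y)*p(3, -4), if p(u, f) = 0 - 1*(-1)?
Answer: -15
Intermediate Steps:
p(u, f) = 1 (p(u, f) = 0 + 1 = 1)
(-5*Y)*p(3, -4) = -5*3*1 = -15*1 = -15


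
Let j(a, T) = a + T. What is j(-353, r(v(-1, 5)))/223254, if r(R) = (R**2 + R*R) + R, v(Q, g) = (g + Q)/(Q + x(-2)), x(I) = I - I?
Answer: -325/223254 ≈ -0.0014557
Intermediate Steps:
x(I) = 0
v(Q, g) = (Q + g)/Q (v(Q, g) = (g + Q)/(Q + 0) = (Q + g)/Q)
r(R) = R + 2*R**2 (r(R) = (R**2 + R**2) + R = 2*R**2 + R = R + 2*R**2)
j(a, T) = T + a
j(-353, r(v(-1, 5)))/223254 = (((-1 + 5)/(-1))*(1 + 2*((-1 + 5)/(-1))) - 353)/223254 = ((-1*4)*(1 + 2*(-1*4)) - 353)*(1/223254) = (-4*(1 + 2*(-4)) - 353)*(1/223254) = (-4*(1 - 8) - 353)*(1/223254) = (-4*(-7) - 353)*(1/223254) = (28 - 353)*(1/223254) = -325*1/223254 = -325/223254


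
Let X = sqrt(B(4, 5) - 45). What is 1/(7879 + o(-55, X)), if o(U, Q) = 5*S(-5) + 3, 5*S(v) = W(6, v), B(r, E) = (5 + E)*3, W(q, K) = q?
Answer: 1/7888 ≈ 0.00012677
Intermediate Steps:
B(r, E) = 15 + 3*E
S(v) = 6/5 (S(v) = (1/5)*6 = 6/5)
X = I*sqrt(15) (X = sqrt((15 + 3*5) - 45) = sqrt((15 + 15) - 45) = sqrt(30 - 45) = sqrt(-15) = I*sqrt(15) ≈ 3.873*I)
o(U, Q) = 9 (o(U, Q) = 5*(6/5) + 3 = 6 + 3 = 9)
1/(7879 + o(-55, X)) = 1/(7879 + 9) = 1/7888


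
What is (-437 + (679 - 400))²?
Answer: 24964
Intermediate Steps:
(-437 + (679 - 400))² = (-437 + 279)² = (-158)² = 24964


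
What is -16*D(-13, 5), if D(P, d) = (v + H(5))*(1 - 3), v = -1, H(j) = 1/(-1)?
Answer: -64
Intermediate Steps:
H(j) = -1
D(P, d) = 4 (D(P, d) = (-1 - 1)*(1 - 3) = -2*(-2) = 4)
-16*D(-13, 5) = -16*4 = -64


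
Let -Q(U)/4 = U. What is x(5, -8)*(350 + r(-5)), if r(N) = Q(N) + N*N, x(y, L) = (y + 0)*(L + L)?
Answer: -31600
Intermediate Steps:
Q(U) = -4*U
x(y, L) = 2*L*y (x(y, L) = y*(2*L) = 2*L*y)
r(N) = N² - 4*N (r(N) = -4*N + N*N = -4*N + N² = N² - 4*N)
x(5, -8)*(350 + r(-5)) = (2*(-8)*5)*(350 - 5*(-4 - 5)) = -80*(350 - 5*(-9)) = -80*(350 + 45) = -80*395 = -31600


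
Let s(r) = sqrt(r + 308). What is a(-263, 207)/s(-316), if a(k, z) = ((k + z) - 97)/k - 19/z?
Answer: -13337*I*sqrt(2)/108882 ≈ -0.17323*I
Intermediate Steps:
a(k, z) = -19/z + (-97 + k + z)/k (a(k, z) = (-97 + k + z)/k - 19/z = -19/z + (-97 + k + z)/k)
s(r) = sqrt(308 + r)
a(-263, 207)/s(-316) = (1 - 97/(-263) - 19/207 + 207/(-263))/(sqrt(308 - 316)) = (1 - 97*(-1/263) - 19*1/207 + 207*(-1/263))/(sqrt(-8)) = (1 + 97/263 - 19/207 - 207/263)/((2*I*sqrt(2))) = 26674*(-I*sqrt(2)/4)/54441 = -13337*I*sqrt(2)/108882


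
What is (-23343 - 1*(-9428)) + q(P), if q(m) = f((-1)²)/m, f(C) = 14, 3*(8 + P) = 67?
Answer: -598303/43 ≈ -13914.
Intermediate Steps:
P = 43/3 (P = -8 + (⅓)*67 = -8 + 67/3 = 43/3 ≈ 14.333)
q(m) = 14/m
(-23343 - 1*(-9428)) + q(P) = (-23343 - 1*(-9428)) + 14/(43/3) = (-23343 + 9428) + 14*(3/43) = -13915 + 42/43 = -598303/43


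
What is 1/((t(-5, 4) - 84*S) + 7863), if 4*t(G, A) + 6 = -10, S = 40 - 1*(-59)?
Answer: -1/457 ≈ -0.0021882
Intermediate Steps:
S = 99 (S = 40 + 59 = 99)
t(G, A) = -4 (t(G, A) = -3/2 + (¼)*(-10) = -3/2 - 5/2 = -4)
1/((t(-5, 4) - 84*S) + 7863) = 1/((-4 - 84*99) + 7863) = 1/((-4 - 8316) + 7863) = 1/(-8320 + 7863) = 1/(-457) = -1/457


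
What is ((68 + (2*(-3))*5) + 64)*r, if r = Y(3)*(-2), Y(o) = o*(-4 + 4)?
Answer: 0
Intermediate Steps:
Y(o) = 0 (Y(o) = o*0 = 0)
r = 0 (r = 0*(-2) = 0)
((68 + (2*(-3))*5) + 64)*r = ((68 + (2*(-3))*5) + 64)*0 = ((68 - 6*5) + 64)*0 = ((68 - 30) + 64)*0 = (38 + 64)*0 = 102*0 = 0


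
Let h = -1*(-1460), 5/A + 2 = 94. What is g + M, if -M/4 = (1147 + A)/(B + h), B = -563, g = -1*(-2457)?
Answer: 50584838/20631 ≈ 2451.9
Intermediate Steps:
g = 2457
A = 5/92 (A = 5/(-2 + 94) = 5/92 ≈ 0.054348)
h = 1460
M = -105529/20631 (M = -4*(1147 + 5/92)/(-563 + 1460) = -105529/(23*897) = -4*105529/82524 = -105529/20631 ≈ -5.1151)
g + M = 2457 - 105529/20631 = 50584838/20631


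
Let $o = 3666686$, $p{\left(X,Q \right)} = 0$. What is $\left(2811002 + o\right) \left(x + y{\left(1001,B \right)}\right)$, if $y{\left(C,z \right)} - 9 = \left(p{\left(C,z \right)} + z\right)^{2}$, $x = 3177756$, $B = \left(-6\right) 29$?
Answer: $20780688689208$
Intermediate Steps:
$B = -174$
$y{\left(C,z \right)} = 9 + z^{2}$ ($y{\left(C,z \right)} = 9 + \left(0 + z\right)^{2} = 9 + z^{2}$)
$\left(2811002 + o\right) \left(x + y{\left(1001,B \right)}\right) = \left(2811002 + 3666686\right) \left(3177756 + \left(9 + \left(-174\right)^{2}\right)\right) = 6477688 \left(3177756 + \left(9 + 30276\right)\right) = 6477688 \left(3177756 + 30285\right) = 6477688 \cdot 3208041 = 20780688689208$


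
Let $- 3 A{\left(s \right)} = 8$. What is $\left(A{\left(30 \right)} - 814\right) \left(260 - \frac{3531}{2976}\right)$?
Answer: $- \frac{104836725}{496} \approx -2.1136 \cdot 10^{5}$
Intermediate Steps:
$A{\left(s \right)} = - \frac{8}{3}$ ($A{\left(s \right)} = \left(- \frac{1}{3}\right) 8 = - \frac{8}{3}$)
$\left(A{\left(30 \right)} - 814\right) \left(260 - \frac{3531}{2976}\right) = \left(- \frac{8}{3} - 814\right) \left(260 - \frac{3531}{2976}\right) = \left(- \frac{8}{3} - 814\right) \left(260 - \frac{1177}{992}\right) = - \frac{2450 \left(260 - \frac{1177}{992}\right)}{3} = \left(- \frac{2450}{3}\right) \frac{256743}{992} = - \frac{104836725}{496}$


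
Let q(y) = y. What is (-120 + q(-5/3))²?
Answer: 133225/9 ≈ 14803.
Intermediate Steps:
(-120 + q(-5/3))² = (-120 - 5/3)² = (-365/3)² = 133225/9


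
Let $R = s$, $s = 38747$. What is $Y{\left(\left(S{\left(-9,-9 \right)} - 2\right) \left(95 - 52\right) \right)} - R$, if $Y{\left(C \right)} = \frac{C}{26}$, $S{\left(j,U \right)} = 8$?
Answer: $- \frac{503582}{13} \approx -38737.0$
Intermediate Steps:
$Y{\left(C \right)} = \frac{C}{26}$ ($Y{\left(C \right)} = C \frac{1}{26} = \frac{C}{26}$)
$R = 38747$
$Y{\left(\left(S{\left(-9,-9 \right)} - 2\right) \left(95 - 52\right) \right)} - R = \frac{\left(8 - 2\right) \left(95 - 52\right)}{26} - 38747 = \frac{6 \cdot 43}{26} - 38747 = \frac{1}{26} \cdot 258 - 38747 = \frac{129}{13} - 38747 = - \frac{503582}{13}$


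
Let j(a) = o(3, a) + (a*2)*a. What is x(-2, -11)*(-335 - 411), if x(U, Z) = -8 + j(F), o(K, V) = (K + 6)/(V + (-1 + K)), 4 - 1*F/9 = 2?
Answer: -4777757/10 ≈ -4.7778e+5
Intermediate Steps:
F = 18 (F = 36 - 9*2 = 36 - 18 = 18)
o(K, V) = (6 + K)/(-1 + K + V)
j(a) = 2*a² + 9/(2 + a) (j(a) = (6 + 3)/(-1 + 3 + a) + (a*2)*a = 9/(2 + a) + (2*a)*a = 9/(2 + a) + 2*a² = 2*a² + 9/(2 + a))
x(U, Z) = 12809/20 (x(U, Z) = -8 + (9 + 2*18²*(2 + 18))/(2 + 18) = -8 + (9 + 2*324*20)/20 = -8 + (9 + 12960)/20 = -8 + (1/20)*12969 = -8 + 12969/20 = 12809/20)
x(-2, -11)*(-335 - 411) = 12809*(-335 - 411)/20 = (12809/20)*(-746) = -4777757/10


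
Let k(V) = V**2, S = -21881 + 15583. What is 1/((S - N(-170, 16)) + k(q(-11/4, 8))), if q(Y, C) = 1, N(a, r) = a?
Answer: -1/6127 ≈ -0.00016321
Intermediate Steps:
S = -6298
1/((S - N(-170, 16)) + k(q(-11/4, 8))) = 1/((-6298 - 1*(-170)) + 1**2) = 1/((-6298 + 170) + 1) = 1/(-6128 + 1) = 1/(-6127) = -1/6127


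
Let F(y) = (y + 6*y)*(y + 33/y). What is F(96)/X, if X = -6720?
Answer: -3083/320 ≈ -9.6344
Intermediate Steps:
F(y) = 7*y*(y + 33/y) (F(y) = (7*y)*(y + 33/y) = 7*y*(y + 33/y))
F(96)/X = (231 + 7*96**2)/(-6720) = (231 + 7*9216)*(-1/6720) = (231 + 64512)*(-1/6720) = 64743*(-1/6720) = -3083/320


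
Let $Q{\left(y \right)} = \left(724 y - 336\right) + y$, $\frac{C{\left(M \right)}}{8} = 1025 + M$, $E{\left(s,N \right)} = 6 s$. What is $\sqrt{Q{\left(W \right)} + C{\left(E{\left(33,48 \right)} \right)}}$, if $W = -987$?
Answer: $i \sqrt{706127} \approx 840.31 i$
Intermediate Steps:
$C{\left(M \right)} = 8200 + 8 M$ ($C{\left(M \right)} = 8 \left(1025 + M\right) = 8200 + 8 M$)
$Q{\left(y \right)} = -336 + 725 y$ ($Q{\left(y \right)} = \left(-336 + 724 y\right) + y = -336 + 725 y$)
$\sqrt{Q{\left(W \right)} + C{\left(E{\left(33,48 \right)} \right)}} = \sqrt{\left(-336 + 725 \left(-987\right)\right) + \left(8200 + 8 \cdot 6 \cdot 33\right)} = \sqrt{\left(-336 - 715575\right) + \left(8200 + 8 \cdot 198\right)} = \sqrt{-715911 + \left(8200 + 1584\right)} = \sqrt{-715911 + 9784} = \sqrt{-706127} = i \sqrt{706127}$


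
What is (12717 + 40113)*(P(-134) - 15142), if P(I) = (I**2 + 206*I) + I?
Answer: -1316734920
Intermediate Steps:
P(I) = I**2 + 207*I
(12717 + 40113)*(P(-134) - 15142) = (12717 + 40113)*(-134*(207 - 134) - 15142) = 52830*(-134*73 - 15142) = 52830*(-9782 - 15142) = 52830*(-24924) = -1316734920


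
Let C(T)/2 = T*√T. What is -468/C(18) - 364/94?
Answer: -182/47 - 13*√2/6 ≈ -6.9365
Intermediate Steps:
C(T) = 2*T^(3/2) (C(T) = 2*(T*√T) = 2*T^(3/2))
-468/C(18) - 364/94 = -468*√2/216 - 364/94 = -468*√2/216 - 364*1/94 = -468*√2/216 - 182/47 = -13*√2/6 - 182/47 = -182/47 - 13*√2/6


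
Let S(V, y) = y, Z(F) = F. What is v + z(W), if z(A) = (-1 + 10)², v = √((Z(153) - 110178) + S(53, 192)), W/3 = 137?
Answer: 81 + I*√109833 ≈ 81.0 + 331.41*I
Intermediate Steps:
W = 411 (W = 3*137 = 411)
v = I*√109833 (v = √((153 - 110178) + 192) = √(-110025 + 192) = √(-109833) = I*√109833 ≈ 331.41*I)
z(A) = 81 (z(A) = 9² = 81)
v + z(W) = I*√109833 + 81 = 81 + I*√109833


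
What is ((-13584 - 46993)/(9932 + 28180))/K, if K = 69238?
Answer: -60577/2638798656 ≈ -2.2956e-5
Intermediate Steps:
((-13584 - 46993)/(9932 + 28180))/K = ((-13584 - 46993)/(9932 + 28180))/69238 = -60577/38112*(1/69238) = -60577*1/38112*(1/69238) = -60577/38112*1/69238 = -60577/2638798656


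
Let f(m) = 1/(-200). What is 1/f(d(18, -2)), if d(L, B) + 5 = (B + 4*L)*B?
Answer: -200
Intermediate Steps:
d(L, B) = -5 + B*(B + 4*L) (d(L, B) = -5 + (B + 4*L)*B = -5 + B*(B + 4*L))
f(m) = -1/200
1/f(d(18, -2)) = 1/(-1/200) = -200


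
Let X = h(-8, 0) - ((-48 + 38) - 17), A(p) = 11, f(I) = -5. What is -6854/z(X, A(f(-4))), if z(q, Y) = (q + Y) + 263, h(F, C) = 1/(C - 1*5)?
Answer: -17135/752 ≈ -22.786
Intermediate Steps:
h(F, C) = 1/(-5 + C) (h(F, C) = 1/(C - 5) = 1/(-5 + C))
X = 134/5 (X = 1/(-5 + 0) - ((-48 + 38) - 17) = 1/(-5) - (-10 - 17) = -⅕ - 1*(-27) = -⅕ + 27 = 134/5 ≈ 26.800)
z(q, Y) = 263 + Y + q (z(q, Y) = (Y + q) + 263 = 263 + Y + q)
-6854/z(X, A(f(-4))) = -6854/(263 + 11 + 134/5) = -6854/1504/5 = -6854*5/1504 = -17135/752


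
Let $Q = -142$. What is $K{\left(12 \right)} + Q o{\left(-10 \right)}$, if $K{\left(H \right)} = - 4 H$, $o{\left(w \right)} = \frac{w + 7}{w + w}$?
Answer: $- \frac{693}{10} \approx -69.3$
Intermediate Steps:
$o{\left(w \right)} = \frac{7 + w}{2 w}$
$K{\left(12 \right)} + Q o{\left(-10 \right)} = \left(-4\right) 12 - 142 \frac{7 - 10}{2 \left(-10\right)} = -48 - 142 \cdot \frac{1}{2} \left(- \frac{1}{10}\right) \left(-3\right) = -48 - \frac{213}{10} = - \frac{693}{10}$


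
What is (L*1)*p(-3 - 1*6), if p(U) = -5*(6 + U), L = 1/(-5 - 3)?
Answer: -15/8 ≈ -1.8750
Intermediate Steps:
L = -1/8 (L = 1/(-8) = -1/8 ≈ -0.12500)
p(U) = -30 - 5*U
(L*1)*p(-3 - 1*6) = (-1/8*1)*(-30 - 5*(-3 - 1*6)) = -(-30 - 5*(-3 - 6))/8 = -(-30 - 5*(-9))/8 = -(-30 + 45)/8 = -1/8*15 = -15/8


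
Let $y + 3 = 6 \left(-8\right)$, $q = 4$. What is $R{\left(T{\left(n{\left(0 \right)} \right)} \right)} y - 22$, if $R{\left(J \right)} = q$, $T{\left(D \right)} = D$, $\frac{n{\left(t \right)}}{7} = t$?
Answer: $-226$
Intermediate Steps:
$n{\left(t \right)} = 7 t$
$R{\left(J \right)} = 4$
$y = -51$ ($y = -3 + 6 \left(-8\right) = -3 - 48 = -51$)
$R{\left(T{\left(n{\left(0 \right)} \right)} \right)} y - 22 = 4 \left(-51\right) - 22 = -204 - 22 = -226$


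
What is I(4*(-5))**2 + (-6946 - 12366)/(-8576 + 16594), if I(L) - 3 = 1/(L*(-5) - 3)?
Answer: 250970072/37720681 ≈ 6.6534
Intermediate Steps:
I(L) = 3 + 1/(-3 - 5*L) (I(L) = 3 + 1/(L*(-5) - 3) = 3 + 1/(-5*L - 3) = 3 + 1/(-3 - 5*L))
I(4*(-5))**2 + (-6946 - 12366)/(-8576 + 16594) = ((8 + 15*(4*(-5)))/(3 + 5*(4*(-5))))**2 + (-6946 - 12366)/(-8576 + 16594) = ((8 + 15*(-20))/(3 + 5*(-20)))**2 - 19312/8018 = ((8 - 300)/(3 - 100))**2 - 19312*1/8018 = (-292/(-97))**2 - 9656/4009 = (-1/97*(-292))**2 - 9656/4009 = (292/97)**2 - 9656/4009 = 85264/9409 - 9656/4009 = 250970072/37720681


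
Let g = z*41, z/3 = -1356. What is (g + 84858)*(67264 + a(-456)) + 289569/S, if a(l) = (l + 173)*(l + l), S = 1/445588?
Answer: 102371726772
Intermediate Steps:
z = -4068 (z = 3*(-1356) = -4068)
S = 1/445588 ≈ 2.2442e-6
a(l) = 2*l*(173 + l) (a(l) = (173 + l)*(2*l) = 2*l*(173 + l))
g = -166788 (g = -4068*41 = -166788)
(g + 84858)*(67264 + a(-456)) + 289569/S = (-166788 + 84858)*(67264 + 2*(-456)*(173 - 456)) + 289569/(1/445588) = -81930*(67264 + 2*(-456)*(-283)) + 289569*445588 = -81930*(67264 + 258096) + 129028471572 = -81930*325360 + 129028471572 = -26656744800 + 129028471572 = 102371726772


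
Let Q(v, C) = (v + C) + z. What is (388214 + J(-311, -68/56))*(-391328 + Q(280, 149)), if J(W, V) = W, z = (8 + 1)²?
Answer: -151599474654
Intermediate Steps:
z = 81 (z = 9² = 81)
Q(v, C) = 81 + C + v (Q(v, C) = (v + C) + 81 = (C + v) + 81 = 81 + C + v)
(388214 + J(-311, -68/56))*(-391328 + Q(280, 149)) = (388214 - 311)*(-391328 + (81 + 149 + 280)) = 387903*(-391328 + 510) = 387903*(-390818) = -151599474654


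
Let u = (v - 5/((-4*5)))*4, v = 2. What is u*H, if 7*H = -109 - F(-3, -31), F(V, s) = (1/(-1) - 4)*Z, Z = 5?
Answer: -108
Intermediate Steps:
u = 9 (u = (2 - 5/((-4*5)))*4 = (2 - 5/(-20))*4 = (2 - 5*(-1/20))*4 = (2 + 1/4)*4 = (9/4)*4 = 9)
F(V, s) = -25 (F(V, s) = (1/(-1) - 4)*5 = (-1 - 4)*5 = -5*5 = -25)
H = -12 (H = (-109 - 1*(-25))/7 = (-109 + 25)/7 = (1/7)*(-84) = -12)
u*H = 9*(-12) = -108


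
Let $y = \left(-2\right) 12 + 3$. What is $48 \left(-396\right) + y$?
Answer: $-19029$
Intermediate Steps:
$y = -21$ ($y = -24 + 3 = -21$)
$48 \left(-396\right) + y = 48 \left(-396\right) - 21 = -19008 - 21 = -19029$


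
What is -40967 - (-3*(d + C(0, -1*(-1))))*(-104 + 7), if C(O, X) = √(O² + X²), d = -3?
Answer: -40385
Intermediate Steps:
-40967 - (-3*(d + C(0, -1*(-1))))*(-104 + 7) = -40967 - (-3*(-3 + √(0² + (-1*(-1))²)))*(-104 + 7) = -40967 - (-3*(-3 + √(0 + 1²)))*(-97) = -40967 - (-3*(-3 + √(0 + 1)))*(-97) = -40967 - (-3*(-3 + √1))*(-97) = -40967 - (-3*(-3 + 1))*(-97) = -40967 - (-3*(-2))*(-97) = -40967 - 6*(-97) = -40967 - 1*(-582) = -40967 + 582 = -40385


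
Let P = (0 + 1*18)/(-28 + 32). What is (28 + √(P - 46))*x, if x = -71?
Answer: -1988 - 71*I*√166/2 ≈ -1988.0 - 457.39*I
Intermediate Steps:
P = 9/2 (P = (0 + 18)/4 = 18*(¼) = 9/2 ≈ 4.5000)
(28 + √(P - 46))*x = (28 + √(9/2 - 46))*(-71) = (28 + √(-83/2))*(-71) = (28 + I*√166/2)*(-71) = -1988 - 71*I*√166/2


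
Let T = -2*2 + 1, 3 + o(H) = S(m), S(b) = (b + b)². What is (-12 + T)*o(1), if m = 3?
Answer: -495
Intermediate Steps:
S(b) = 4*b² (S(b) = (2*b)² = 4*b²)
o(H) = 33 (o(H) = -3 + 4*3² = -3 + 4*9 = -3 + 36 = 33)
T = -3 (T = -4 + 1 = -3)
(-12 + T)*o(1) = (-12 - 3)*33 = -15*33 = -495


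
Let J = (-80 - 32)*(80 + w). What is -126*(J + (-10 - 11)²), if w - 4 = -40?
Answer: 565362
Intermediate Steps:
w = -36 (w = 4 - 40 = -36)
J = -4928 (J = (-80 - 32)*(80 - 36) = -112*44 = -4928)
-126*(J + (-10 - 11)²) = -126*(-4928 + (-10 - 11)²) = -126*(-4928 + (-21)²) = -126*(-4928 + 441) = -126*(-4487) = 565362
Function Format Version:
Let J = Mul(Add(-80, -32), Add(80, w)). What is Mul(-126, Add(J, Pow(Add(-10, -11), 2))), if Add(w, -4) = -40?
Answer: 565362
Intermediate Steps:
w = -36 (w = Add(4, -40) = -36)
J = -4928 (J = Mul(Add(-80, -32), Add(80, -36)) = Mul(-112, 44) = -4928)
Mul(-126, Add(J, Pow(Add(-10, -11), 2))) = Mul(-126, Add(-4928, Pow(Add(-10, -11), 2))) = Mul(-126, Add(-4928, Pow(-21, 2))) = Mul(-126, Add(-4928, 441)) = Mul(-126, -4487) = 565362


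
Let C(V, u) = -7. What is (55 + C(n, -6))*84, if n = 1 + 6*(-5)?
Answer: 4032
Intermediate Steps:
n = -29 (n = 1 - 30 = -29)
(55 + C(n, -6))*84 = (55 - 7)*84 = 48*84 = 4032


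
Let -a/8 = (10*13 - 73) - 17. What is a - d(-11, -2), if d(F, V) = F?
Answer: -309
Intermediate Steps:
a = -320 (a = -8*((10*13 - 73) - 17) = -8*((130 - 73) - 17) = -8*(57 - 17) = -8*40 = -320)
a - d(-11, -2) = -320 - 1*(-11) = -320 + 11 = -309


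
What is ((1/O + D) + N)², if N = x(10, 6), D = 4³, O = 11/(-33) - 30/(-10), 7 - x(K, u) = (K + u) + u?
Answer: 156025/64 ≈ 2437.9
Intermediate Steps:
x(K, u) = 7 - K - 2*u (x(K, u) = 7 - ((K + u) + u) = 7 - (K + 2*u) = 7 + (-K - 2*u) = 7 - K - 2*u)
O = 8/3 (O = 11*(-1/33) - 30*(-⅒) = -⅓ + 3 = 8/3 ≈ 2.6667)
D = 64
N = -15 (N = 7 - 1*10 - 2*6 = 7 - 10 - 12 = -15)
((1/O + D) + N)² = ((1/(8/3) + 64) - 15)² = ((3/8 + 64) - 15)² = (515/8 - 15)² = (395/8)² = 156025/64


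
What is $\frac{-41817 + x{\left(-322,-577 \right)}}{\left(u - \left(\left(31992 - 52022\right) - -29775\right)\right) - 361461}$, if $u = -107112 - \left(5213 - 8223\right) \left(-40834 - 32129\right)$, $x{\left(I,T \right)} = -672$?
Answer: $\frac{42489}{220096948} \approx 0.00019305$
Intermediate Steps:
$u = -219725742$ ($u = -107112 - \left(-3010\right) \left(-72963\right) = -107112 - 219618630 = -219725742$)
$\frac{-41817 + x{\left(-322,-577 \right)}}{\left(u - \left(\left(31992 - 52022\right) - -29775\right)\right) - 361461} = \frac{-41817 - 672}{\left(-219725742 - \left(\left(31992 - 52022\right) - -29775\right)\right) - 361461} = - \frac{42489}{\left(-219725742 - \left(-20030 + 29775\right)\right) - 361461} = - \frac{42489}{\left(-219725742 - 9745\right) - 361461} = - \frac{42489}{-219735487 - 361461} = - \frac{42489}{-220096948} = \left(-42489\right) \left(- \frac{1}{220096948}\right) = \frac{42489}{220096948}$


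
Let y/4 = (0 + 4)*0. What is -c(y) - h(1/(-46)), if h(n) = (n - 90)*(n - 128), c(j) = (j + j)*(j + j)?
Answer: -24386349/2116 ≈ -11525.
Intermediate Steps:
y = 0 (y = 4*((0 + 4)*0) = 4*(4*0) = 4*0 = 0)
c(j) = 4*j² (c(j) = (2*j)*(2*j) = 4*j²)
h(n) = (-128 + n)*(-90 + n) (h(n) = (-90 + n)*(-128 + n) = (-128 + n)*(-90 + n))
-c(y) - h(1/(-46)) = -4*0² - (11520 + (1/(-46))² - 218/(-46)) = -4*0 - (11520 + (-1/46)² - 218*(-1/46)) = -1*0 - (11520 + 1/2116 + 109/23) = 0 - 1*24386349/2116 = 0 - 24386349/2116 = -24386349/2116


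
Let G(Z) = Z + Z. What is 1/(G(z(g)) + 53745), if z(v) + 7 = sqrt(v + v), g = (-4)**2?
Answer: 53731/2887020233 - 8*sqrt(2)/2887020233 ≈ 1.8607e-5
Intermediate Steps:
g = 16
z(v) = -7 + sqrt(2)*sqrt(v) (z(v) = -7 + sqrt(v + v) = -7 + sqrt(2*v) = -7 + sqrt(2)*sqrt(v))
G(Z) = 2*Z
1/(G(z(g)) + 53745) = 1/(2*(-7 + sqrt(2)*sqrt(16)) + 53745) = 1/(2*(-7 + sqrt(2)*4) + 53745) = 1/(2*(-7 + 4*sqrt(2)) + 53745) = 1/((-14 + 8*sqrt(2)) + 53745) = 1/(53731 + 8*sqrt(2))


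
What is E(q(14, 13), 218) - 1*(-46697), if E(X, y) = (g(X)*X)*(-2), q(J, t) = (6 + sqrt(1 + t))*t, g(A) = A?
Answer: 29797 - 4056*sqrt(14) ≈ 14621.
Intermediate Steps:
q(J, t) = t*(6 + sqrt(1 + t))
E(X, y) = -2*X**2 (E(X, y) = (X*X)*(-2) = X**2*(-2) = -2*X**2)
E(q(14, 13), 218) - 1*(-46697) = -2*169*(6 + sqrt(1 + 13))**2 - 1*(-46697) = -2*169*(6 + sqrt(14))**2 + 46697 = -2*(78 + 13*sqrt(14))**2 + 46697 = 46697 - 2*(78 + 13*sqrt(14))**2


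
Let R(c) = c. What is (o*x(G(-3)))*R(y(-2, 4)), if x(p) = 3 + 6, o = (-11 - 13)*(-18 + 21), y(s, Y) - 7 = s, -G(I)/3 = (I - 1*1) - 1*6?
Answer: -3240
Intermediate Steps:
G(I) = 21 - 3*I (G(I) = -3*((I - 1*1) - 1*6) = -3*((I - 1) - 6) = -3*((-1 + I) - 6) = -3*(-7 + I) = 21 - 3*I)
y(s, Y) = 7 + s
o = -72 (o = -24*3 = -72)
x(p) = 9
(o*x(G(-3)))*R(y(-2, 4)) = (-72*9)*(7 - 2) = -648*5 = -3240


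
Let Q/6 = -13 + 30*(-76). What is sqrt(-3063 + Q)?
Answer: 3*I*sqrt(1869) ≈ 129.7*I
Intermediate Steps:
Q = -13758 (Q = 6*(-13 + 30*(-76)) = 6*(-13 - 2280) = 6*(-2293) = -13758)
sqrt(-3063 + Q) = sqrt(-3063 - 13758) = sqrt(-16821) = 3*I*sqrt(1869)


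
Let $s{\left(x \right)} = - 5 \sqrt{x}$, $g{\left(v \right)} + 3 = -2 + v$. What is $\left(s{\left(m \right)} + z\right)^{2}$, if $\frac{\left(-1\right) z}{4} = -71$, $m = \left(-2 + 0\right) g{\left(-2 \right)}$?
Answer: $81006 - 2840 \sqrt{14} \approx 70380.0$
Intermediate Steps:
$g{\left(v \right)} = -5 + v$ ($g{\left(v \right)} = -3 + \left(-2 + v\right) = -5 + v$)
$m = 14$ ($m = \left(-2 + 0\right) \left(-5 - 2\right) = \left(-2\right) \left(-7\right) = 14$)
$z = 284$ ($z = \left(-4\right) \left(-71\right) = 284$)
$\left(s{\left(m \right)} + z\right)^{2} = \left(- 5 \sqrt{14} + 284\right)^{2} = \left(284 - 5 \sqrt{14}\right)^{2}$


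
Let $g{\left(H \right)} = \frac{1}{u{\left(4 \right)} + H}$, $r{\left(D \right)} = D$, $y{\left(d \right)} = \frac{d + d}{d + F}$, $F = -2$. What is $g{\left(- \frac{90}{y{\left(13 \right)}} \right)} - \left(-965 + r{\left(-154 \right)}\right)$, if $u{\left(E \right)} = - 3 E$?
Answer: $\frac{728456}{651} \approx 1119.0$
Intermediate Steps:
$y{\left(d \right)} = \frac{2 d}{-2 + d}$ ($y{\left(d \right)} = \frac{d + d}{d - 2} = \frac{2 d}{-2 + d}$)
$g{\left(H \right)} = \frac{1}{-12 + H}$ ($g{\left(H \right)} = \frac{1}{\left(-3\right) 4 + H} = \frac{1}{-12 + H}$)
$g{\left(- \frac{90}{y{\left(13 \right)}} \right)} - \left(-965 + r{\left(-154 \right)}\right) = \frac{1}{-12 - \frac{90}{2 \cdot 13 \frac{1}{-2 + 13}}} + \left(965 - -154\right) = \frac{1}{-12 - \frac{90}{2 \cdot 13 \cdot \frac{1}{11}}} + \left(965 + 154\right) = \frac{1}{-12 - \frac{90}{2 \cdot 13 \cdot \frac{1}{11}}} + 1119 = \frac{1}{-12 - \frac{90}{\frac{26}{11}}} + 1119 = \frac{1}{-12 - \frac{495}{13}} + 1119 = \frac{1}{- \frac{651}{13}} + 1119 = - \frac{13}{651} + 1119 = \frac{728456}{651}$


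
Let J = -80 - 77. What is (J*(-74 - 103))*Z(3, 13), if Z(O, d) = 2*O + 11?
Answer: 472413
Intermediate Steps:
Z(O, d) = 11 + 2*O
J = -157
(J*(-74 - 103))*Z(3, 13) = (-157*(-74 - 103))*(11 + 2*3) = (-157*(-177))*(11 + 6) = 27789*17 = 472413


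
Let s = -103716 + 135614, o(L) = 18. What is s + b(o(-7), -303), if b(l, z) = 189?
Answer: 32087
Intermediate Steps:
s = 31898
s + b(o(-7), -303) = 31898 + 189 = 32087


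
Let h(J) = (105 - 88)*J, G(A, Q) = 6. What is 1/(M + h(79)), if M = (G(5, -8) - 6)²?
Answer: 1/1343 ≈ 0.00074460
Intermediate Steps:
h(J) = 17*J
M = 0 (M = (6 - 6)² = 0² = 0)
1/(M + h(79)) = 1/(0 + 17*79) = 1/(0 + 1343) = 1/1343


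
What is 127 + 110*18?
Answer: 2107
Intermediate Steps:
127 + 110*18 = 127 + 1980 = 2107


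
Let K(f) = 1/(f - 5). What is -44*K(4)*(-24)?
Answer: -1056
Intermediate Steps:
K(f) = 1/(-5 + f)
-44*K(4)*(-24) = -44/(-5 + 4)*(-24) = -44/(-1)*(-24) = -44*(-1)*(-24) = 44*(-24) = -1056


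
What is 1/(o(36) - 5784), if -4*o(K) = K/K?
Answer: -4/23137 ≈ -0.00017288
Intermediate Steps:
o(K) = -¼ (o(K) = -K/(4*K) = -¼*1 = -¼)
1/(o(36) - 5784) = 1/(-¼ - 5784) = 1/(-23137/4) = -4/23137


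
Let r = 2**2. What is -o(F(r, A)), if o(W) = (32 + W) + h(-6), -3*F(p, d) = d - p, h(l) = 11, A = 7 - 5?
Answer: -131/3 ≈ -43.667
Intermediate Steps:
r = 4
A = 2
F(p, d) = -d/3 + p/3 (F(p, d) = -(d - p)/3 = -d/3 + p/3)
o(W) = 43 + W (o(W) = (32 + W) + 11 = 43 + W)
-o(F(r, A)) = -(43 + (-1/3*2 + (1/3)*4)) = -(43 + (-2/3 + 4/3)) = -(43 + 2/3) = -1*131/3 = -131/3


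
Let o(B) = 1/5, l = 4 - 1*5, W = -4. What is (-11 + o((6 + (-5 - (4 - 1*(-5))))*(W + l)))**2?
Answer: 2916/25 ≈ 116.64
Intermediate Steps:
l = -1 (l = 4 - 5 = -1)
o(B) = 1/5
(-11 + o((6 + (-5 - (4 - 1*(-5))))*(W + l)))**2 = (-11 + 1/5)**2 = (-54/5)**2 = 2916/25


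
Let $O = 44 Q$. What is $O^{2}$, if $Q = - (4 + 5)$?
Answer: $156816$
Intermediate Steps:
$Q = -9$ ($Q = \left(-1\right) 9 = -9$)
$O = -396$ ($O = 44 \left(-9\right) = -396$)
$O^{2} = \left(-396\right)^{2} = 156816$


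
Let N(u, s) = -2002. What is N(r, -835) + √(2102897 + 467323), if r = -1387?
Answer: -2002 + 6*√71395 ≈ -398.81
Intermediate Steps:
N(r, -835) + √(2102897 + 467323) = -2002 + √(2102897 + 467323) = -2002 + √2570220 = -2002 + 6*√71395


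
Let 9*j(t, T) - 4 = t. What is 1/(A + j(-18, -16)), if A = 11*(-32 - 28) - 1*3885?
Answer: -9/40919 ≈ -0.00021995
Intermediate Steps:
A = -4545 (A = 11*(-60) - 3885 = -660 - 3885 = -4545)
j(t, T) = 4/9 + t/9
1/(A + j(-18, -16)) = 1/(-4545 + (4/9 + (⅑)*(-18))) = 1/(-4545 + (4/9 - 2)) = 1/(-4545 - 14/9) = 1/(-40919/9) = -9/40919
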